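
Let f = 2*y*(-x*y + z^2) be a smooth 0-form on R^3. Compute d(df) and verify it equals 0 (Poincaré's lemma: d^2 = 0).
d(df) = 0

Step 1: df = sum_i (∂f/∂x_i) dx_i = (-2*y^2) dx + (-4*x*y + 2*z^2) dy + (4*y*z) dz.
Step 2: Apply d again. Using the 1-form formula, the coefficient of dx ∧ dy in d(df) is ∂^2 f/∂x ∂y - ∂^2 f/∂y ∂x = (-4*y) - (-4*y) = 0 (equality of mixed partials for smooth f).
Similarly for dx ∧ dz and dy ∧ dz — all coefficients vanish. So d(df) = 0.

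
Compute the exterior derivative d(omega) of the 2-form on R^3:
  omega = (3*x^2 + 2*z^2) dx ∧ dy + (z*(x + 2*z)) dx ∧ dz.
d(omega) = (4*z) dx ∧ dy ∧ dz

For a 2-form omega = sum_{i<j} g_{ij} dx_i ∧ dx_j, the exterior derivative is
  d(omega) = sum_{i<j} d(g_{ij}) ∧ dx_i ∧ dx_j = sum_{i<j, k} (∂g_{ij}/∂x_k) dx_k ∧ dx_i ∧ dx_j.
Expand each term, using dx_k ∧ dx_i ∧ dx_j = sgn(permutation) dx_{(a)} ∧ dx_{(b)} ∧ dx_{(c)} with (a < b < c) sorted:
  d(3*x^2 + 2*z^2) includes (∂/∂z)(3*x^2 + 2*z^2) dz = (4*z) dz, which multiplied by dx ∧ dy gives (4*z) dx ∧ dy ∧ dz
Collecting like 3-forms: d(omega) = (4*z) dx ∧ dy ∧ dz.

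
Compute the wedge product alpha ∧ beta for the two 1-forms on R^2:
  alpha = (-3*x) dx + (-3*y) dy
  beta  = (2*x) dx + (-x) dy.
alpha ∧ beta = (3*x*(x + 2*y)) dx ∧ dy

Distribute the wedge, using dx_i ∧ dx_j = -dx_j ∧ dx_i and dx_i ∧ dx_i = 0. For each pair (i, j) with i < j, the coefficient of dx_i ∧ dx_j in alpha ∧ beta is (alpha_i * beta_j - alpha_j * beta_i). Collecting: alpha ∧ beta = (3*x*(x + 2*y)) dx ∧ dy.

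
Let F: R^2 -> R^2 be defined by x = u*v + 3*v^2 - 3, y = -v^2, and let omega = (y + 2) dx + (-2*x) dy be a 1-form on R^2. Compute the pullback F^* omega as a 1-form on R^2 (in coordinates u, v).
F^* omega = (v*(2 - v^2)) du + (3*u*v^2 + 2*u + 6*v^3) dv

Using F^*(f dg) = (f ∘ F) d(g ∘ F), substitute each coordinate x_i by F_i(u, v) in f_i, and replace dx_i by d F_i = (∂F_i/∂u) du + (∂F_i/∂v) dv.
  For the x component: f_1(F) = 2 - v^2; d F_1 = (v) du + (u + 6*v) dv
  For the y component: f_2(F) = -2*u*v - 6*v^2 + 6; d F_2 = (0) du + (-2*v) dv
Combining and collecting du, dv coefficients:
  coeff of du: v*(2 - v^2)
  coeff of dv: 3*u*v^2 + 2*u + 6*v^3
F^* omega = (v*(2 - v^2)) du + (3*u*v^2 + 2*u + 6*v^3) dv.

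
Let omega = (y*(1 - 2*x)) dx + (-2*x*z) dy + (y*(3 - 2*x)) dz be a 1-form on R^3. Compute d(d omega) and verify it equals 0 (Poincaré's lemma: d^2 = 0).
d(d omega) = 0

Step 1: d omega = sum_{i<j} (∂f_j/∂x_i - ∂f_i/∂x_j) dx_i ∧ dx_j:
  coeff of dx ∧ dy: 2*x - 2*z - 1
  coeff of dx ∧ dz: -2*y
  coeff of dy ∧ dz: 3
Step 2: Apply d again to each 2-form coefficient. The only possible 3-form in R^3 is dx ∧ dy ∧ dz, with coefficient
  ∂(coeff of dy∧dz)/∂x - ∂(coeff of dx∧dz)/∂y + ∂(coeff of dx∧dy)/∂z
  = ∂/∂x (3) - ∂/∂y (-2*y) + ∂/∂z (2*x - 2*z - 1).
Each of these terms simplifies to sums of mixed partials that cancel in pairs. The result is 0 (by equality of mixed partials for smooth functions — Schwarz / Clairaut).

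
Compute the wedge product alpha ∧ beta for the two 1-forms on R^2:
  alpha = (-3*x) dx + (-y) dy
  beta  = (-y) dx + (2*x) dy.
alpha ∧ beta = (-6*x^2 - y^2) dx ∧ dy

Distribute the wedge, using dx_i ∧ dx_j = -dx_j ∧ dx_i and dx_i ∧ dx_i = 0. For each pair (i, j) with i < j, the coefficient of dx_i ∧ dx_j in alpha ∧ beta is (alpha_i * beta_j - alpha_j * beta_i). Collecting: alpha ∧ beta = (-6*x^2 - y^2) dx ∧ dy.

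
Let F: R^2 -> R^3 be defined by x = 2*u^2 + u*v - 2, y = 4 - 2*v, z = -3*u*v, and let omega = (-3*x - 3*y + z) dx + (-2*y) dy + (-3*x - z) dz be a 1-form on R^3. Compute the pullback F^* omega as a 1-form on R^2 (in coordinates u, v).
F^* omega = (-24*u^3 - 12*u^2*v - 6*u*v^2 + 24*u*v - 24*u + 6*v^2 - 24*v) du + (12*u^3 - 6*u^2*v + 6*u*v - 24*u - 8*v + 16) dv

Using F^*(f dg) = (f ∘ F) d(g ∘ F), substitute each coordinate x_i by F_i(u, v) in f_i, and replace dx_i by d F_i = (∂F_i/∂u) du + (∂F_i/∂v) dv.
  For the x component: f_1(F) = -6*u^2 - 6*u*v + 6*v - 6; d F_1 = (4*u + v) du + (u) dv
  For the y component: f_2(F) = 4*v - 8; d F_2 = (0) du + (-2) dv
  For the z component: f_3(F) = 6 - 6*u^2; d F_3 = (-3*v) du + (-3*u) dv
Combining and collecting du, dv coefficients:
  coeff of du: -24*u^3 - 12*u^2*v - 6*u*v^2 + 24*u*v - 24*u + 6*v^2 - 24*v
  coeff of dv: 12*u^3 - 6*u^2*v + 6*u*v - 24*u - 8*v + 16
F^* omega = (-24*u^3 - 12*u^2*v - 6*u*v^2 + 24*u*v - 24*u + 6*v^2 - 24*v) du + (12*u^3 - 6*u^2*v + 6*u*v - 24*u - 8*v + 16) dv.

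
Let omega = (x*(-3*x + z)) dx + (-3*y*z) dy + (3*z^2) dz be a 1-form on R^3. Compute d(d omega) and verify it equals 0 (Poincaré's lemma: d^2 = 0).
d(d omega) = 0

Step 1: d omega = sum_{i<j} (∂f_j/∂x_i - ∂f_i/∂x_j) dx_i ∧ dx_j:
  coeff of dx ∧ dy: 0
  coeff of dx ∧ dz: -x
  coeff of dy ∧ dz: 3*y
Step 2: Apply d again to each 2-form coefficient. The only possible 3-form in R^3 is dx ∧ dy ∧ dz, with coefficient
  ∂(coeff of dy∧dz)/∂x - ∂(coeff of dx∧dz)/∂y + ∂(coeff of dx∧dy)/∂z
  = ∂/∂x (3*y) - ∂/∂y (-x) + ∂/∂z (0).
Each of these terms simplifies to sums of mixed partials that cancel in pairs. The result is 0 (by equality of mixed partials for smooth functions — Schwarz / Clairaut).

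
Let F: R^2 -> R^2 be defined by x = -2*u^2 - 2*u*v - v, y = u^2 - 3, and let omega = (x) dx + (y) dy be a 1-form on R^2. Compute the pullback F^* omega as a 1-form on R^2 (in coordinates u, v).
F^* omega = (10*u^3 + 12*u^2*v + 4*u*v^2 + 4*u*v - 6*u + 2*v^2) du + (4*u^3 + 4*u^2*v + 2*u^2 + 4*u*v + v) dv

Using F^*(f dg) = (f ∘ F) d(g ∘ F), substitute each coordinate x_i by F_i(u, v) in f_i, and replace dx_i by d F_i = (∂F_i/∂u) du + (∂F_i/∂v) dv.
  For the x component: f_1(F) = -2*u^2 - 2*u*v - v; d F_1 = (-4*u - 2*v) du + (-2*u - 1) dv
  For the y component: f_2(F) = u^2 - 3; d F_2 = (2*u) du + (0) dv
Combining and collecting du, dv coefficients:
  coeff of du: 10*u^3 + 12*u^2*v + 4*u*v^2 + 4*u*v - 6*u + 2*v^2
  coeff of dv: 4*u^3 + 4*u^2*v + 2*u^2 + 4*u*v + v
F^* omega = (10*u^3 + 12*u^2*v + 4*u*v^2 + 4*u*v - 6*u + 2*v^2) du + (4*u^3 + 4*u^2*v + 2*u^2 + 4*u*v + v) dv.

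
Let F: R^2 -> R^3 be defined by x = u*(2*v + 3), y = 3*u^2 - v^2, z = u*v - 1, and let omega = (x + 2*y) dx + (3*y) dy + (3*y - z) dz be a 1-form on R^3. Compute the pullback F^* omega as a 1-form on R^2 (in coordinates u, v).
F^* omega = (54*u^3 + 21*u^2*v + 18*u^2 - 15*u*v^2 + 12*u*v + 9*u - 7*v^3 - 6*v^2 + v) du + (21*u^3 - 15*u^2*v + 6*u^2 - 7*u*v^2 + u + 6*v^3) dv

Using F^*(f dg) = (f ∘ F) d(g ∘ F), substitute each coordinate x_i by F_i(u, v) in f_i, and replace dx_i by d F_i = (∂F_i/∂u) du + (∂F_i/∂v) dv.
  For the x component: f_1(F) = 6*u^2 + 2*u*v + 3*u - 2*v^2; d F_1 = (2*v + 3) du + (2*u) dv
  For the y component: f_2(F) = 9*u^2 - 3*v^2; d F_2 = (6*u) du + (-2*v) dv
  For the z component: f_3(F) = 9*u^2 - u*v - 3*v^2 + 1; d F_3 = (v) du + (u) dv
Combining and collecting du, dv coefficients:
  coeff of du: 54*u^3 + 21*u^2*v + 18*u^2 - 15*u*v^2 + 12*u*v + 9*u - 7*v^3 - 6*v^2 + v
  coeff of dv: 21*u^3 - 15*u^2*v + 6*u^2 - 7*u*v^2 + u + 6*v^3
F^* omega = (54*u^3 + 21*u^2*v + 18*u^2 - 15*u*v^2 + 12*u*v + 9*u - 7*v^3 - 6*v^2 + v) du + (21*u^3 - 15*u^2*v + 6*u^2 - 7*u*v^2 + u + 6*v^3) dv.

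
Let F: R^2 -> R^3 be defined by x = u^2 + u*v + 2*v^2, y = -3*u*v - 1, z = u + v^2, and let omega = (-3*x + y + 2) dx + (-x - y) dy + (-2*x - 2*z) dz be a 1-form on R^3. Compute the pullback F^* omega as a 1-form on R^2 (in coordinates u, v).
F^* omega = (-6*u^3 - 12*u^2*v - 2*u^2 - 24*u*v^2 - 2*u*v - 6*v^2 - 2*v) du + (-28*u^2*v - 28*u*v^2 - 4*u*v - 2*u - 36*v^3 + 4*v) dv

Using F^*(f dg) = (f ∘ F) d(g ∘ F), substitute each coordinate x_i by F_i(u, v) in f_i, and replace dx_i by d F_i = (∂F_i/∂u) du + (∂F_i/∂v) dv.
  For the x component: f_1(F) = -3*u^2 - 6*u*v - 6*v^2 + 1; d F_1 = (2*u + v) du + (u + 4*v) dv
  For the y component: f_2(F) = -u^2 + 2*u*v - 2*v^2 + 1; d F_2 = (-3*v) du + (-3*u) dv
  For the z component: f_3(F) = -2*u^2 - 2*u*v - 2*u - 6*v^2; d F_3 = (1) du + (2*v) dv
Combining and collecting du, dv coefficients:
  coeff of du: -6*u^3 - 12*u^2*v - 2*u^2 - 24*u*v^2 - 2*u*v - 6*v^2 - 2*v
  coeff of dv: -28*u^2*v - 28*u*v^2 - 4*u*v - 2*u - 36*v^3 + 4*v
F^* omega = (-6*u^3 - 12*u^2*v - 2*u^2 - 24*u*v^2 - 2*u*v - 6*v^2 - 2*v) du + (-28*u^2*v - 28*u*v^2 - 4*u*v - 2*u - 36*v^3 + 4*v) dv.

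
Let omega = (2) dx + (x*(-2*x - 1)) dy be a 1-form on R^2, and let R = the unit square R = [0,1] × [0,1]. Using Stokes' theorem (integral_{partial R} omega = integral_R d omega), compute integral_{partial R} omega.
integral_(partial R) omega = -3

Stokes: integral_partial_R omega = integral_R d omega with d omega = (∂Q/∂x - ∂P/∂y) dx ∧ dy.
  ∂Q/∂x = -4*x - 1
  ∂P/∂y = 0
  integrand = ∂Q/∂x - ∂P/∂y = -4*x - 1.
Integrating over R: integral_0^1 integral_0^1 (-4*x - 1) dx dy = -3.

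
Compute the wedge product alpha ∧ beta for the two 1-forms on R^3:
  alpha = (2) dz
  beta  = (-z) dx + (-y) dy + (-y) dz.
alpha ∧ beta = (2*z) dx ∧ dz + (2*y) dy ∧ dz

Distribute the wedge, using dx_i ∧ dx_j = -dx_j ∧ dx_i and dx_i ∧ dx_i = 0. For each pair (i, j) with i < j, the coefficient of dx_i ∧ dx_j in alpha ∧ beta is (alpha_i * beta_j - alpha_j * beta_i). Collecting: alpha ∧ beta = (2*z) dx ∧ dz + (2*y) dy ∧ dz.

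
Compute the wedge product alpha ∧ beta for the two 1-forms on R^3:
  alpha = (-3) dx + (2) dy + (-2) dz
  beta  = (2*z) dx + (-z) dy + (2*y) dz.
alpha ∧ beta = (-z) dx ∧ dy + (-6*y + 4*z) dx ∧ dz + (4*y - 2*z) dy ∧ dz

Distribute the wedge, using dx_i ∧ dx_j = -dx_j ∧ dx_i and dx_i ∧ dx_i = 0. For each pair (i, j) with i < j, the coefficient of dx_i ∧ dx_j in alpha ∧ beta is (alpha_i * beta_j - alpha_j * beta_i). Collecting: alpha ∧ beta = (-z) dx ∧ dy + (-6*y + 4*z) dx ∧ dz + (4*y - 2*z) dy ∧ dz.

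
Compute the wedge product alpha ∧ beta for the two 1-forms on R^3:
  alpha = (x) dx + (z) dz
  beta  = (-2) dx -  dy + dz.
alpha ∧ beta = (-x) dx ∧ dy + (x + 2*z) dx ∧ dz + (z) dy ∧ dz

Distribute the wedge, using dx_i ∧ dx_j = -dx_j ∧ dx_i and dx_i ∧ dx_i = 0. For each pair (i, j) with i < j, the coefficient of dx_i ∧ dx_j in alpha ∧ beta is (alpha_i * beta_j - alpha_j * beta_i). Collecting: alpha ∧ beta = (-x) dx ∧ dy + (x + 2*z) dx ∧ dz + (z) dy ∧ dz.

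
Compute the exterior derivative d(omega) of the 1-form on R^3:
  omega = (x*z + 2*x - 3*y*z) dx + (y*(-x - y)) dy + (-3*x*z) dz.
d(omega) = (-y + 3*z) dx ∧ dy + (-x + 3*y - 3*z) dx ∧ dz

For a 1-form omega = sum_i f_i dx_i, the exterior derivative is
  d(omega) = sum_{i < j} (∂f_j/∂x_i - ∂f_i/∂x_j) dx_i ∧ dx_j.
  coefficient of dx ∧ dy: ∂f_2/∂x - ∂f_1/∂y = ∂(y*(-x - y))/∂x - ∂(x*z + 2*x - 3*y*z)/∂y = -y + 3*z
  coefficient of dx ∧ dz: ∂f_3/∂x - ∂f_1/∂z = ∂(-3*x*z)/∂x - ∂(x*z + 2*x - 3*y*z)/∂z = -x + 3*y - 3*z
Assembling: d(omega) = (-y + 3*z) dx ∧ dy + (-x + 3*y - 3*z) dx ∧ dz.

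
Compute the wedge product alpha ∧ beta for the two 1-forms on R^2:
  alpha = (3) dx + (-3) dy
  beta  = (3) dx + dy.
alpha ∧ beta = (12) dx ∧ dy

Distribute the wedge, using dx_i ∧ dx_j = -dx_j ∧ dx_i and dx_i ∧ dx_i = 0. For each pair (i, j) with i < j, the coefficient of dx_i ∧ dx_j in alpha ∧ beta is (alpha_i * beta_j - alpha_j * beta_i). Collecting: alpha ∧ beta = (12) dx ∧ dy.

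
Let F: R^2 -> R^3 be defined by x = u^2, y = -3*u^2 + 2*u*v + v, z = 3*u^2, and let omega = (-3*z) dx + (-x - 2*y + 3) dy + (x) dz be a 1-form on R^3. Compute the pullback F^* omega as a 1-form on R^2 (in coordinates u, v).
F^* omega = (-42*u^3 + 34*u^2*v - 8*u*v^2 + 12*u*v - 18*u - 4*v^2 + 6*v) du + (10*u^3 - 8*u^2*v + 5*u^2 - 8*u*v + 6*u - 2*v + 3) dv

Using F^*(f dg) = (f ∘ F) d(g ∘ F), substitute each coordinate x_i by F_i(u, v) in f_i, and replace dx_i by d F_i = (∂F_i/∂u) du + (∂F_i/∂v) dv.
  For the x component: f_1(F) = -9*u^2; d F_1 = (2*u) du + (0) dv
  For the y component: f_2(F) = 5*u^2 - 4*u*v - 2*v + 3; d F_2 = (-6*u + 2*v) du + (2*u + 1) dv
  For the z component: f_3(F) = u^2; d F_3 = (6*u) du + (0) dv
Combining and collecting du, dv coefficients:
  coeff of du: -42*u^3 + 34*u^2*v - 8*u*v^2 + 12*u*v - 18*u - 4*v^2 + 6*v
  coeff of dv: 10*u^3 - 8*u^2*v + 5*u^2 - 8*u*v + 6*u - 2*v + 3
F^* omega = (-42*u^3 + 34*u^2*v - 8*u*v^2 + 12*u*v - 18*u - 4*v^2 + 6*v) du + (10*u^3 - 8*u^2*v + 5*u^2 - 8*u*v + 6*u - 2*v + 3) dv.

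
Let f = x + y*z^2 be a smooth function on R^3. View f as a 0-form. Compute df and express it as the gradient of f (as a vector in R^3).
df = (1) dx + (z^2) dy + (2*y*z) dz; grad f = (1, z^2, 2*y*z)

For a 0-form f, d f = (∂f/∂x) dx + (∂f/∂y) dy + (∂f/∂z) dz. The components of the vector representation are exactly the entries of grad f in Cartesian coordinates:
  ∂f/∂x = 1
  ∂f/∂y = z^2
  ∂f/∂z = 2*y*z.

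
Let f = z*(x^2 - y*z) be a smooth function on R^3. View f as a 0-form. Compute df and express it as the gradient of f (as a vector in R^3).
df = (2*x*z) dx + (-z^2) dy + (x^2 - 2*y*z) dz; grad f = (2*x*z, -z^2, x^2 - 2*y*z)

For a 0-form f, d f = (∂f/∂x) dx + (∂f/∂y) dy + (∂f/∂z) dz. The components of the vector representation are exactly the entries of grad f in Cartesian coordinates:
  ∂f/∂x = 2*x*z
  ∂f/∂y = -z^2
  ∂f/∂z = x^2 - 2*y*z.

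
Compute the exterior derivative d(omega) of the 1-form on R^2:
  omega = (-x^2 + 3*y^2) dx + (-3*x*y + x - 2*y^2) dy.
d(omega) = (1 - 9*y) dx ∧ dy

For a 1-form omega = sum_i f_i dx_i, the exterior derivative is
  d(omega) = sum_{i < j} (∂f_j/∂x_i - ∂f_i/∂x_j) dx_i ∧ dx_j.
  coefficient of dx ∧ dy: ∂f_2/∂x - ∂f_1/∂y = ∂(-3*x*y + x - 2*y^2)/∂x - ∂(-x^2 + 3*y^2)/∂y = 1 - 9*y
Assembling: d(omega) = (1 - 9*y) dx ∧ dy.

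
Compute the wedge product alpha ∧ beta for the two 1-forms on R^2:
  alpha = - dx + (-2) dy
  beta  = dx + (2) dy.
alpha ∧ beta = 0

Distribute the wedge, using dx_i ∧ dx_j = -dx_j ∧ dx_i and dx_i ∧ dx_i = 0. For each pair (i, j) with i < j, the coefficient of dx_i ∧ dx_j in alpha ∧ beta is (alpha_i * beta_j - alpha_j * beta_i). Collecting: alpha ∧ beta = 0.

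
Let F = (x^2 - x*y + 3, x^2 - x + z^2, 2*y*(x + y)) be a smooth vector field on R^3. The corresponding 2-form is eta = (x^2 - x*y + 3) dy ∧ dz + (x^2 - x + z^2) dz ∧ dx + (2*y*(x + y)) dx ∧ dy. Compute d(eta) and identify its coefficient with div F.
d(eta) = (2*x - y) dx ∧ dy ∧ dz; div F = 2*x - y

For a 2-form in R^3 of the form above, applying d gives a 3-form with coefficient ∂P/∂x + ∂Q/∂y + ∂R/∂z:
  ∂P/∂x = 2*x - y
  ∂Q/∂y = 0
  ∂R/∂z = 0
Sum = 2*x - y, which is exactly div F.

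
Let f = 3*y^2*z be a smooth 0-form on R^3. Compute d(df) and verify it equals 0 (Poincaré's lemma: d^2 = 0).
d(df) = 0

Step 1: df = sum_i (∂f/∂x_i) dx_i = (0) dx + (6*y*z) dy + (3*y^2) dz.
Step 2: Apply d again. Using the 1-form formula, the coefficient of dx ∧ dy in d(df) is ∂^2 f/∂x ∂y - ∂^2 f/∂y ∂x = (0) - (0) = 0 (equality of mixed partials for smooth f).
Similarly for dx ∧ dz and dy ∧ dz — all coefficients vanish. So d(df) = 0.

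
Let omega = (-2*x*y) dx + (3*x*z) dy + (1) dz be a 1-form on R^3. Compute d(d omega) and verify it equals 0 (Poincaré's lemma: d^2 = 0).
d(d omega) = 0

Step 1: d omega = sum_{i<j} (∂f_j/∂x_i - ∂f_i/∂x_j) dx_i ∧ dx_j:
  coeff of dx ∧ dy: 2*x + 3*z
  coeff of dx ∧ dz: 0
  coeff of dy ∧ dz: -3*x
Step 2: Apply d again to each 2-form coefficient. The only possible 3-form in R^3 is dx ∧ dy ∧ dz, with coefficient
  ∂(coeff of dy∧dz)/∂x - ∂(coeff of dx∧dz)/∂y + ∂(coeff of dx∧dy)/∂z
  = ∂/∂x (-3*x) - ∂/∂y (0) + ∂/∂z (2*x + 3*z).
Each of these terms simplifies to sums of mixed partials that cancel in pairs. The result is 0 (by equality of mixed partials for smooth functions — Schwarz / Clairaut).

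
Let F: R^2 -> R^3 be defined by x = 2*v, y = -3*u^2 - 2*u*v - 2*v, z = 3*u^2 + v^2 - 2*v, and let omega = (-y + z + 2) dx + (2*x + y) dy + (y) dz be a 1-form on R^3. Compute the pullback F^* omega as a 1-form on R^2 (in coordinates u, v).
F^* omega = (2*v*(3*u^2 + 2*u*v - 12*u - 2*v)) du + (6*u^3 - 2*u^2*v + 24*u^2 - 4*u*v^2 + 8*u*v - 2*v^2 + 4) dv

Using F^*(f dg) = (f ∘ F) d(g ∘ F), substitute each coordinate x_i by F_i(u, v) in f_i, and replace dx_i by d F_i = (∂F_i/∂u) du + (∂F_i/∂v) dv.
  For the x component: f_1(F) = 6*u^2 + 2*u*v + v^2 + 2; d F_1 = (0) du + (2) dv
  For the y component: f_2(F) = -3*u^2 - 2*u*v + 2*v; d F_2 = (-6*u - 2*v) du + (-2*u - 2) dv
  For the z component: f_3(F) = -3*u^2 - 2*u*v - 2*v; d F_3 = (6*u) du + (2*v - 2) dv
Combining and collecting du, dv coefficients:
  coeff of du: 2*v*(3*u^2 + 2*u*v - 12*u - 2*v)
  coeff of dv: 6*u^3 - 2*u^2*v + 24*u^2 - 4*u*v^2 + 8*u*v - 2*v^2 + 4
F^* omega = (2*v*(3*u^2 + 2*u*v - 12*u - 2*v)) du + (6*u^3 - 2*u^2*v + 24*u^2 - 4*u*v^2 + 8*u*v - 2*v^2 + 4) dv.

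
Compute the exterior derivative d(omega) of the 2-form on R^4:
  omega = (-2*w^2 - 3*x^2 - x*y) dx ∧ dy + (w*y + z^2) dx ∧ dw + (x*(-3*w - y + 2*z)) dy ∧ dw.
d(omega) = (-8*w - y + 2*z) dx ∧ dy ∧ dw + (-2*z) dx ∧ dz ∧ dw + (-2*x) dy ∧ dz ∧ dw

For a 2-form omega = sum_{i<j} g_{ij} dx_i ∧ dx_j, the exterior derivative is
  d(omega) = sum_{i<j} d(g_{ij}) ∧ dx_i ∧ dx_j = sum_{i<j, k} (∂g_{ij}/∂x_k) dx_k ∧ dx_i ∧ dx_j.
Expand each term, using dx_k ∧ dx_i ∧ dx_j = sgn(permutation) dx_{(a)} ∧ dx_{(b)} ∧ dx_{(c)} with (a < b < c) sorted:
  d(-2*w^2 - 3*x^2 - x*y) includes (∂/∂w)(-2*w^2 - 3*x^2 - x*y) dw = (-4*w) dw, which multiplied by dx ∧ dy gives (-4*w) dx ∧ dy ∧ dw
  d(w*y + z^2) includes (∂/∂y)(w*y + z^2) dy = (w) dy, which multiplied by dx ∧ dw gives (-w) dx ∧ dy ∧ dw
  d(w*y + z^2) includes (∂/∂z)(w*y + z^2) dz = (2*z) dz, which multiplied by dx ∧ dw gives (-2*z) dx ∧ dz ∧ dw
  d(x*(-3*w - y + 2*z)) includes (∂/∂x)(x*(-3*w - y + 2*z)) dx = (-3*w - y + 2*z) dx, which multiplied by dy ∧ dw gives (-3*w - y + 2*z) dx ∧ dy ∧ dw
  d(x*(-3*w - y + 2*z)) includes (∂/∂z)(x*(-3*w - y + 2*z)) dz = (2*x) dz, which multiplied by dy ∧ dw gives (-2*x) dy ∧ dz ∧ dw
Collecting like 3-forms: d(omega) = (-8*w - y + 2*z) dx ∧ dy ∧ dw + (-2*z) dx ∧ dz ∧ dw + (-2*x) dy ∧ dz ∧ dw.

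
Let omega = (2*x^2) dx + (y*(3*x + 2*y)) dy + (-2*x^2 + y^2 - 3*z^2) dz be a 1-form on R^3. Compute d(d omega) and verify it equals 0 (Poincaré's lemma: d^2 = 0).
d(d omega) = 0

Step 1: d omega = sum_{i<j} (∂f_j/∂x_i - ∂f_i/∂x_j) dx_i ∧ dx_j:
  coeff of dx ∧ dy: 3*y
  coeff of dx ∧ dz: -4*x
  coeff of dy ∧ dz: 2*y
Step 2: Apply d again to each 2-form coefficient. The only possible 3-form in R^3 is dx ∧ dy ∧ dz, with coefficient
  ∂(coeff of dy∧dz)/∂x - ∂(coeff of dx∧dz)/∂y + ∂(coeff of dx∧dy)/∂z
  = ∂/∂x (2*y) - ∂/∂y (-4*x) + ∂/∂z (3*y).
Each of these terms simplifies to sums of mixed partials that cancel in pairs. The result is 0 (by equality of mixed partials for smooth functions — Schwarz / Clairaut).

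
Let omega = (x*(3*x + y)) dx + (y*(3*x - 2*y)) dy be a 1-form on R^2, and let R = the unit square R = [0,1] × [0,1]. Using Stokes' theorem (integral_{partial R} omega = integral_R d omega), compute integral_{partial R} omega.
integral_(partial R) omega = 1

Stokes: integral_partial_R omega = integral_R d omega with d omega = (∂Q/∂x - ∂P/∂y) dx ∧ dy.
  ∂Q/∂x = 3*y
  ∂P/∂y = x
  integrand = ∂Q/∂x - ∂P/∂y = -x + 3*y.
Integrating over R: integral_0^1 integral_0^1 (-x + 3*y) dx dy = 1.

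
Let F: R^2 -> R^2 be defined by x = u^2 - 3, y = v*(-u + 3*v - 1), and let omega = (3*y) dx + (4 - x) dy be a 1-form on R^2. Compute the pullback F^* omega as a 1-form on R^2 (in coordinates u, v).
F^* omega = (v*(-5*u^2 + 18*u*v - 6*u - 7)) du + (u^3 - 6*u^2*v + u^2 - 7*u + 42*v - 7) dv

Using F^*(f dg) = (f ∘ F) d(g ∘ F), substitute each coordinate x_i by F_i(u, v) in f_i, and replace dx_i by d F_i = (∂F_i/∂u) du + (∂F_i/∂v) dv.
  For the x component: f_1(F) = 3*v*(-u + 3*v - 1); d F_1 = (2*u) du + (0) dv
  For the y component: f_2(F) = 7 - u^2; d F_2 = (-v) du + (-u + 6*v - 1) dv
Combining and collecting du, dv coefficients:
  coeff of du: v*(-5*u^2 + 18*u*v - 6*u - 7)
  coeff of dv: u^3 - 6*u^2*v + u^2 - 7*u + 42*v - 7
F^* omega = (v*(-5*u^2 + 18*u*v - 6*u - 7)) du + (u^3 - 6*u^2*v + u^2 - 7*u + 42*v - 7) dv.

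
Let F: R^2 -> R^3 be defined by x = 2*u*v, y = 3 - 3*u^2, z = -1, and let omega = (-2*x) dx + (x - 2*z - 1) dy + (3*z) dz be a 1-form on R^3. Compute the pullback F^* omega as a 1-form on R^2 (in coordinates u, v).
F^* omega = (2*u*(-6*u*v - 4*v^2 - 3)) du + (-8*u^2*v) dv

Using F^*(f dg) = (f ∘ F) d(g ∘ F), substitute each coordinate x_i by F_i(u, v) in f_i, and replace dx_i by d F_i = (∂F_i/∂u) du + (∂F_i/∂v) dv.
  For the x component: f_1(F) = -4*u*v; d F_1 = (2*v) du + (2*u) dv
  For the y component: f_2(F) = 2*u*v + 1; d F_2 = (-6*u) du + (0) dv
  For the z component: f_3(F) = -3; d F_3 = (0) du + (0) dv
Combining and collecting du, dv coefficients:
  coeff of du: 2*u*(-6*u*v - 4*v^2 - 3)
  coeff of dv: -8*u^2*v
F^* omega = (2*u*(-6*u*v - 4*v^2 - 3)) du + (-8*u^2*v) dv.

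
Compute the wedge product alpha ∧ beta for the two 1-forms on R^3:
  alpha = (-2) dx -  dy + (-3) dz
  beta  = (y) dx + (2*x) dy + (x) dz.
alpha ∧ beta = (-4*x + y) dx ∧ dy + (-2*x + 3*y) dx ∧ dz + (5*x) dy ∧ dz

Distribute the wedge, using dx_i ∧ dx_j = -dx_j ∧ dx_i and dx_i ∧ dx_i = 0. For each pair (i, j) with i < j, the coefficient of dx_i ∧ dx_j in alpha ∧ beta is (alpha_i * beta_j - alpha_j * beta_i). Collecting: alpha ∧ beta = (-4*x + y) dx ∧ dy + (-2*x + 3*y) dx ∧ dz + (5*x) dy ∧ dz.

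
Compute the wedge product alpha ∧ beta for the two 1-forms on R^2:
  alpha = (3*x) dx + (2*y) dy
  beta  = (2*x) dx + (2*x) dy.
alpha ∧ beta = (2*x*(3*x - 2*y)) dx ∧ dy

Distribute the wedge, using dx_i ∧ dx_j = -dx_j ∧ dx_i and dx_i ∧ dx_i = 0. For each pair (i, j) with i < j, the coefficient of dx_i ∧ dx_j in alpha ∧ beta is (alpha_i * beta_j - alpha_j * beta_i). Collecting: alpha ∧ beta = (2*x*(3*x - 2*y)) dx ∧ dy.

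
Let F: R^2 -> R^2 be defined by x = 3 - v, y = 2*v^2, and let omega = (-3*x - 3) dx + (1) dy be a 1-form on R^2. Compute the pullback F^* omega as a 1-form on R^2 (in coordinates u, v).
F^* omega = (v + 12) dv

Using F^*(f dg) = (f ∘ F) d(g ∘ F), substitute each coordinate x_i by F_i(u, v) in f_i, and replace dx_i by d F_i = (∂F_i/∂u) du + (∂F_i/∂v) dv.
  For the x component: f_1(F) = 3*v - 12; d F_1 = (0) du + (-1) dv
  For the y component: f_2(F) = 1; d F_2 = (0) du + (4*v) dv
Combining and collecting du, dv coefficients:
  coeff of du: 0
  coeff of dv: v + 12
F^* omega = (v + 12) dv.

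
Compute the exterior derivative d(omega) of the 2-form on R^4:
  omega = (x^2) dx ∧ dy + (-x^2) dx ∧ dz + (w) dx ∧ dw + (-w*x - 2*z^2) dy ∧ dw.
d(omega) = (-w) dx ∧ dy ∧ dw + (4*z) dy ∧ dz ∧ dw

For a 2-form omega = sum_{i<j} g_{ij} dx_i ∧ dx_j, the exterior derivative is
  d(omega) = sum_{i<j} d(g_{ij}) ∧ dx_i ∧ dx_j = sum_{i<j, k} (∂g_{ij}/∂x_k) dx_k ∧ dx_i ∧ dx_j.
Expand each term, using dx_k ∧ dx_i ∧ dx_j = sgn(permutation) dx_{(a)} ∧ dx_{(b)} ∧ dx_{(c)} with (a < b < c) sorted:
  d(-w*x - 2*z^2) includes (∂/∂x)(-w*x - 2*z^2) dx = (-w) dx, which multiplied by dy ∧ dw gives (-w) dx ∧ dy ∧ dw
  d(-w*x - 2*z^2) includes (∂/∂z)(-w*x - 2*z^2) dz = (-4*z) dz, which multiplied by dy ∧ dw gives (4*z) dy ∧ dz ∧ dw
Collecting like 3-forms: d(omega) = (-w) dx ∧ dy ∧ dw + (4*z) dy ∧ dz ∧ dw.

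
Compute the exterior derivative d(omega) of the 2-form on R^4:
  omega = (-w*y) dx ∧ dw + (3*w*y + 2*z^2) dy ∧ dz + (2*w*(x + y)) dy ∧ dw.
d(omega) = (3*w) dx ∧ dy ∧ dw + (3*y) dy ∧ dz ∧ dw

For a 2-form omega = sum_{i<j} g_{ij} dx_i ∧ dx_j, the exterior derivative is
  d(omega) = sum_{i<j} d(g_{ij}) ∧ dx_i ∧ dx_j = sum_{i<j, k} (∂g_{ij}/∂x_k) dx_k ∧ dx_i ∧ dx_j.
Expand each term, using dx_k ∧ dx_i ∧ dx_j = sgn(permutation) dx_{(a)} ∧ dx_{(b)} ∧ dx_{(c)} with (a < b < c) sorted:
  d(-w*y) includes (∂/∂y)(-w*y) dy = (-w) dy, which multiplied by dx ∧ dw gives (w) dx ∧ dy ∧ dw
  d(3*w*y + 2*z^2) includes (∂/∂w)(3*w*y + 2*z^2) dw = (3*y) dw, which multiplied by dy ∧ dz gives (3*y) dy ∧ dz ∧ dw
  d(2*w*(x + y)) includes (∂/∂x)(2*w*(x + y)) dx = (2*w) dx, which multiplied by dy ∧ dw gives (2*w) dx ∧ dy ∧ dw
Collecting like 3-forms: d(omega) = (3*w) dx ∧ dy ∧ dw + (3*y) dy ∧ dz ∧ dw.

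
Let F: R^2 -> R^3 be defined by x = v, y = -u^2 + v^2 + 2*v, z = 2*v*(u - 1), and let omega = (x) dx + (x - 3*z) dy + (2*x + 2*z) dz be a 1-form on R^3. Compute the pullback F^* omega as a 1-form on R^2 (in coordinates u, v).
F^* omega = (2*v*(6*u^2 + 4*u*v - 7*u - 2*v)) du + (v*(8*u^2 - 12*u*v - 24*u + 14*v + 19)) dv

Using F^*(f dg) = (f ∘ F) d(g ∘ F), substitute each coordinate x_i by F_i(u, v) in f_i, and replace dx_i by d F_i = (∂F_i/∂u) du + (∂F_i/∂v) dv.
  For the x component: f_1(F) = v; d F_1 = (0) du + (1) dv
  For the y component: f_2(F) = v*(7 - 6*u); d F_2 = (-2*u) du + (2*v + 2) dv
  For the z component: f_3(F) = 2*v*(2*u - 1); d F_3 = (2*v) du + (2*u - 2) dv
Combining and collecting du, dv coefficients:
  coeff of du: 2*v*(6*u^2 + 4*u*v - 7*u - 2*v)
  coeff of dv: v*(8*u^2 - 12*u*v - 24*u + 14*v + 19)
F^* omega = (2*v*(6*u^2 + 4*u*v - 7*u - 2*v)) du + (v*(8*u^2 - 12*u*v - 24*u + 14*v + 19)) dv.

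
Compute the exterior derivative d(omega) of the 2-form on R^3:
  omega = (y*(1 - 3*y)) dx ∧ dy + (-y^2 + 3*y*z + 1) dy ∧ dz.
d(omega) = 0

For a 2-form omega = sum_{i<j} g_{ij} dx_i ∧ dx_j, the exterior derivative is
  d(omega) = sum_{i<j} d(g_{ij}) ∧ dx_i ∧ dx_j = sum_{i<j, k} (∂g_{ij}/∂x_k) dx_k ∧ dx_i ∧ dx_j.
Expand each term, using dx_k ∧ dx_i ∧ dx_j = sgn(permutation) dx_{(a)} ∧ dx_{(b)} ∧ dx_{(c)} with (a < b < c) sorted:

Collecting like 3-forms: d(omega) = 0.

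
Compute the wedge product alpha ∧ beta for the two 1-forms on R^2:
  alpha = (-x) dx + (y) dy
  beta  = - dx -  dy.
alpha ∧ beta = (x + y) dx ∧ dy

Distribute the wedge, using dx_i ∧ dx_j = -dx_j ∧ dx_i and dx_i ∧ dx_i = 0. For each pair (i, j) with i < j, the coefficient of dx_i ∧ dx_j in alpha ∧ beta is (alpha_i * beta_j - alpha_j * beta_i). Collecting: alpha ∧ beta = (x + y) dx ∧ dy.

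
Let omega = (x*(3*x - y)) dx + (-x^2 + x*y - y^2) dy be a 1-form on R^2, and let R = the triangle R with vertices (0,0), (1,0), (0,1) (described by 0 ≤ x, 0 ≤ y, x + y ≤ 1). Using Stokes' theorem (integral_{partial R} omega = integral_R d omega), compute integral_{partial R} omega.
integral_(partial R) omega = 0

Stokes: integral_partial_R omega = integral_R d omega with d omega = (∂Q/∂x - ∂P/∂y) dx ∧ dy.
  ∂Q/∂x = -2*x + y
  ∂P/∂y = -x
  integrand = ∂Q/∂x - ∂P/∂y = -x + y.
Integrating over R: integral_0^1 integral_0^{1-x} (-x + y) dy dx = 0.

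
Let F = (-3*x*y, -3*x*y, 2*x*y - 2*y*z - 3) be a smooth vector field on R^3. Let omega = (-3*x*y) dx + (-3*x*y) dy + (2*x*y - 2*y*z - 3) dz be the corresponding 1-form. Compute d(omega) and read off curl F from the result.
d(omega) = (2*x - 2*z) dy ∧ dz + (-2*y) dz ∧ dx + (3*x - 3*y) dx ∧ dy; curl F = (2*x - 2*z, -2*y, 3*x - 3*y)

d omega = sum_{i<j} (∂f_j/∂x_i - ∂f_i/∂x_j) dx_i ∧ dx_j. Under the identification (dy ∧ dz, dz ∧ dx, dx ∧ dy) ↔ (e_x, e_y, e_z), the coefficients are exactly the components of curl F. Compute:
  ∂R/∂y - ∂Q/∂z = (2*x - 2*z) - (0) = 2*x - 2*z
  ∂P/∂z - ∂R/∂x = (0) - (2*y) = -2*y
  ∂Q/∂x - ∂P/∂y = (-3*y) - (-3*x) = 3*x - 3*y.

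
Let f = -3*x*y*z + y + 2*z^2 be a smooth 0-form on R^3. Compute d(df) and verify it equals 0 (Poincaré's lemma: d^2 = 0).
d(df) = 0

Step 1: df = sum_i (∂f/∂x_i) dx_i = (-3*y*z) dx + (-3*x*z + 1) dy + (-3*x*y + 4*z) dz.
Step 2: Apply d again. Using the 1-form formula, the coefficient of dx ∧ dy in d(df) is ∂^2 f/∂x ∂y - ∂^2 f/∂y ∂x = (-3*z) - (-3*z) = 0 (equality of mixed partials for smooth f).
Similarly for dx ∧ dz and dy ∧ dz — all coefficients vanish. So d(df) = 0.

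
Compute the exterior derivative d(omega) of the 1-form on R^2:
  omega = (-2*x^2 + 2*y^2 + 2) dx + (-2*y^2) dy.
d(omega) = (-4*y) dx ∧ dy

For a 1-form omega = sum_i f_i dx_i, the exterior derivative is
  d(omega) = sum_{i < j} (∂f_j/∂x_i - ∂f_i/∂x_j) dx_i ∧ dx_j.
  coefficient of dx ∧ dy: ∂f_2/∂x - ∂f_1/∂y = ∂(-2*y^2)/∂x - ∂(-2*x^2 + 2*y^2 + 2)/∂y = -4*y
Assembling: d(omega) = (-4*y) dx ∧ dy.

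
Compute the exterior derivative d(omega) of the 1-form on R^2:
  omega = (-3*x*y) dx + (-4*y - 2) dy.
d(omega) = (3*x) dx ∧ dy

For a 1-form omega = sum_i f_i dx_i, the exterior derivative is
  d(omega) = sum_{i < j} (∂f_j/∂x_i - ∂f_i/∂x_j) dx_i ∧ dx_j.
  coefficient of dx ∧ dy: ∂f_2/∂x - ∂f_1/∂y = ∂(-4*y - 2)/∂x - ∂(-3*x*y)/∂y = 3*x
Assembling: d(omega) = (3*x) dx ∧ dy.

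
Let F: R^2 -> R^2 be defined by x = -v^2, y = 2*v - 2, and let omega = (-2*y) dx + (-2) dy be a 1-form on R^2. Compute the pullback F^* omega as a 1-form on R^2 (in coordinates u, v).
F^* omega = (8*v^2 - 8*v - 4) dv

Using F^*(f dg) = (f ∘ F) d(g ∘ F), substitute each coordinate x_i by F_i(u, v) in f_i, and replace dx_i by d F_i = (∂F_i/∂u) du + (∂F_i/∂v) dv.
  For the x component: f_1(F) = 4 - 4*v; d F_1 = (0) du + (-2*v) dv
  For the y component: f_2(F) = -2; d F_2 = (0) du + (2) dv
Combining and collecting du, dv coefficients:
  coeff of du: 0
  coeff of dv: 8*v^2 - 8*v - 4
F^* omega = (8*v^2 - 8*v - 4) dv.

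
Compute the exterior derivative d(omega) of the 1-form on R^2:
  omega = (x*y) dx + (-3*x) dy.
d(omega) = (-x - 3) dx ∧ dy

For a 1-form omega = sum_i f_i dx_i, the exterior derivative is
  d(omega) = sum_{i < j} (∂f_j/∂x_i - ∂f_i/∂x_j) dx_i ∧ dx_j.
  coefficient of dx ∧ dy: ∂f_2/∂x - ∂f_1/∂y = ∂(-3*x)/∂x - ∂(x*y)/∂y = -x - 3
Assembling: d(omega) = (-x - 3) dx ∧ dy.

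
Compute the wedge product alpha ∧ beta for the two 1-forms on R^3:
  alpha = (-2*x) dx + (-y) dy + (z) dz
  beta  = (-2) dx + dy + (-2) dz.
alpha ∧ beta = (-2*x - 2*y) dx ∧ dy + (4*x + 2*z) dx ∧ dz + (2*y - z) dy ∧ dz

Distribute the wedge, using dx_i ∧ dx_j = -dx_j ∧ dx_i and dx_i ∧ dx_i = 0. For each pair (i, j) with i < j, the coefficient of dx_i ∧ dx_j in alpha ∧ beta is (alpha_i * beta_j - alpha_j * beta_i). Collecting: alpha ∧ beta = (-2*x - 2*y) dx ∧ dy + (4*x + 2*z) dx ∧ dz + (2*y - z) dy ∧ dz.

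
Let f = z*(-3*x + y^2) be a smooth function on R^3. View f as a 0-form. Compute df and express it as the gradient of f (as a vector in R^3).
df = (-3*z) dx + (2*y*z) dy + (-3*x + y^2) dz; grad f = (-3*z, 2*y*z, -3*x + y^2)

For a 0-form f, d f = (∂f/∂x) dx + (∂f/∂y) dy + (∂f/∂z) dz. The components of the vector representation are exactly the entries of grad f in Cartesian coordinates:
  ∂f/∂x = -3*z
  ∂f/∂y = 2*y*z
  ∂f/∂z = -3*x + y^2.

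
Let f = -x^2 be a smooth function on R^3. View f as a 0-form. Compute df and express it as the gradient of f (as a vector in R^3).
df = (-2*x) dx + (0) dy + (0) dz; grad f = (-2*x, 0, 0)

For a 0-form f, d f = (∂f/∂x) dx + (∂f/∂y) dy + (∂f/∂z) dz. The components of the vector representation are exactly the entries of grad f in Cartesian coordinates:
  ∂f/∂x = -2*x
  ∂f/∂y = 0
  ∂f/∂z = 0.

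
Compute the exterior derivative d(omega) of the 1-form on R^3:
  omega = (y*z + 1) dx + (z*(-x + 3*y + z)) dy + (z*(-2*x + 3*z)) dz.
d(omega) = (-2*z) dx ∧ dy + (-y - 2*z) dx ∧ dz + (x - 3*y - 2*z) dy ∧ dz

For a 1-form omega = sum_i f_i dx_i, the exterior derivative is
  d(omega) = sum_{i < j} (∂f_j/∂x_i - ∂f_i/∂x_j) dx_i ∧ dx_j.
  coefficient of dx ∧ dy: ∂f_2/∂x - ∂f_1/∂y = ∂(z*(-x + 3*y + z))/∂x - ∂(y*z + 1)/∂y = -2*z
  coefficient of dx ∧ dz: ∂f_3/∂x - ∂f_1/∂z = ∂(z*(-2*x + 3*z))/∂x - ∂(y*z + 1)/∂z = -y - 2*z
  coefficient of dy ∧ dz: ∂f_3/∂y - ∂f_2/∂z = ∂(z*(-2*x + 3*z))/∂y - ∂(z*(-x + 3*y + z))/∂z = x - 3*y - 2*z
Assembling: d(omega) = (-2*z) dx ∧ dy + (-y - 2*z) dx ∧ dz + (x - 3*y - 2*z) dy ∧ dz.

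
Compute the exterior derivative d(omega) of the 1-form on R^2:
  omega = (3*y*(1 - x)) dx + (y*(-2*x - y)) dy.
d(omega) = (3*x - 2*y - 3) dx ∧ dy

For a 1-form omega = sum_i f_i dx_i, the exterior derivative is
  d(omega) = sum_{i < j} (∂f_j/∂x_i - ∂f_i/∂x_j) dx_i ∧ dx_j.
  coefficient of dx ∧ dy: ∂f_2/∂x - ∂f_1/∂y = ∂(y*(-2*x - y))/∂x - ∂(3*y*(1 - x))/∂y = 3*x - 2*y - 3
Assembling: d(omega) = (3*x - 2*y - 3) dx ∧ dy.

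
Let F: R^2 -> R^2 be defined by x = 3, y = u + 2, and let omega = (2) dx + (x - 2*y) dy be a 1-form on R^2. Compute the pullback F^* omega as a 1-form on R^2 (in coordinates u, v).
F^* omega = (-2*u - 1) du

Using F^*(f dg) = (f ∘ F) d(g ∘ F), substitute each coordinate x_i by F_i(u, v) in f_i, and replace dx_i by d F_i = (∂F_i/∂u) du + (∂F_i/∂v) dv.
  For the x component: f_1(F) = 2; d F_1 = (0) du + (0) dv
  For the y component: f_2(F) = -2*u - 1; d F_2 = (1) du + (0) dv
Combining and collecting du, dv coefficients:
  coeff of du: -2*u - 1
  coeff of dv: 0
F^* omega = (-2*u - 1) du.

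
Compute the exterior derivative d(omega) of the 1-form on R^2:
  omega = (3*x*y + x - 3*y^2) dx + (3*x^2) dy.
d(omega) = (3*x + 6*y) dx ∧ dy

For a 1-form omega = sum_i f_i dx_i, the exterior derivative is
  d(omega) = sum_{i < j} (∂f_j/∂x_i - ∂f_i/∂x_j) dx_i ∧ dx_j.
  coefficient of dx ∧ dy: ∂f_2/∂x - ∂f_1/∂y = ∂(3*x^2)/∂x - ∂(3*x*y + x - 3*y^2)/∂y = 3*x + 6*y
Assembling: d(omega) = (3*x + 6*y) dx ∧ dy.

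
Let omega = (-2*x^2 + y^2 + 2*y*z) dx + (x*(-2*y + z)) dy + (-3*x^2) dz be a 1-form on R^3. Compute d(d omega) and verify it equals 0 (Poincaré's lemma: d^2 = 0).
d(d omega) = 0

Step 1: d omega = sum_{i<j} (∂f_j/∂x_i - ∂f_i/∂x_j) dx_i ∧ dx_j:
  coeff of dx ∧ dy: -4*y - z
  coeff of dx ∧ dz: -6*x - 2*y
  coeff of dy ∧ dz: -x
Step 2: Apply d again to each 2-form coefficient. The only possible 3-form in R^3 is dx ∧ dy ∧ dz, with coefficient
  ∂(coeff of dy∧dz)/∂x - ∂(coeff of dx∧dz)/∂y + ∂(coeff of dx∧dy)/∂z
  = ∂/∂x (-x) - ∂/∂y (-6*x - 2*y) + ∂/∂z (-4*y - z).
Each of these terms simplifies to sums of mixed partials that cancel in pairs. The result is 0 (by equality of mixed partials for smooth functions — Schwarz / Clairaut).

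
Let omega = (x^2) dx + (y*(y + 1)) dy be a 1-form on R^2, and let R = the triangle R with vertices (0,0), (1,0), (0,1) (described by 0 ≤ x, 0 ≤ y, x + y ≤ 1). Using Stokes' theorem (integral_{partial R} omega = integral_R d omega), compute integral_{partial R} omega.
integral_(partial R) omega = 0

Stokes: integral_partial_R omega = integral_R d omega with d omega = (∂Q/∂x - ∂P/∂y) dx ∧ dy.
  ∂Q/∂x = 0
  ∂P/∂y = 0
  integrand = ∂Q/∂x - ∂P/∂y = 0.
Integrating over R: integral_0^1 integral_0^{1-x} (0) dy dx = 0.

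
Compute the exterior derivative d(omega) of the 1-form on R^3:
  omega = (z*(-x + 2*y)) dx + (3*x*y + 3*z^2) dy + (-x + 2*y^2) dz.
d(omega) = (3*y - 2*z) dx ∧ dy + (x - 2*y - 1) dx ∧ dz + (4*y - 6*z) dy ∧ dz

For a 1-form omega = sum_i f_i dx_i, the exterior derivative is
  d(omega) = sum_{i < j} (∂f_j/∂x_i - ∂f_i/∂x_j) dx_i ∧ dx_j.
  coefficient of dx ∧ dy: ∂f_2/∂x - ∂f_1/∂y = ∂(3*x*y + 3*z^2)/∂x - ∂(z*(-x + 2*y))/∂y = 3*y - 2*z
  coefficient of dx ∧ dz: ∂f_3/∂x - ∂f_1/∂z = ∂(-x + 2*y^2)/∂x - ∂(z*(-x + 2*y))/∂z = x - 2*y - 1
  coefficient of dy ∧ dz: ∂f_3/∂y - ∂f_2/∂z = ∂(-x + 2*y^2)/∂y - ∂(3*x*y + 3*z^2)/∂z = 4*y - 6*z
Assembling: d(omega) = (3*y - 2*z) dx ∧ dy + (x - 2*y - 1) dx ∧ dz + (4*y - 6*z) dy ∧ dz.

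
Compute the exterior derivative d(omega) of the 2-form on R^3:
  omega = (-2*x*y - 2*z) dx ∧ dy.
d(omega) = (-2) dx ∧ dy ∧ dz

For a 2-form omega = sum_{i<j} g_{ij} dx_i ∧ dx_j, the exterior derivative is
  d(omega) = sum_{i<j} d(g_{ij}) ∧ dx_i ∧ dx_j = sum_{i<j, k} (∂g_{ij}/∂x_k) dx_k ∧ dx_i ∧ dx_j.
Expand each term, using dx_k ∧ dx_i ∧ dx_j = sgn(permutation) dx_{(a)} ∧ dx_{(b)} ∧ dx_{(c)} with (a < b < c) sorted:
  d(-2*x*y - 2*z) includes (∂/∂z)(-2*x*y - 2*z) dz = (-2) dz, which multiplied by dx ∧ dy gives (-2) dx ∧ dy ∧ dz
Collecting like 3-forms: d(omega) = (-2) dx ∧ dy ∧ dz.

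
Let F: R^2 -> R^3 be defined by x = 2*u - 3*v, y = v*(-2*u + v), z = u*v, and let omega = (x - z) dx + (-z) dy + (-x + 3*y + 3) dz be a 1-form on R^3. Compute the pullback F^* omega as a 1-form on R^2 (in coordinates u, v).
F^* omega = (-4*u*v^2 - 4*u*v + 4*u + 3*v^3 + 3*v^2 - 3*v) du + (-4*u^2*v - 2*u^2 + u*v^2 + 6*u*v - 3*u + 9*v) dv

Using F^*(f dg) = (f ∘ F) d(g ∘ F), substitute each coordinate x_i by F_i(u, v) in f_i, and replace dx_i by d F_i = (∂F_i/∂u) du + (∂F_i/∂v) dv.
  For the x component: f_1(F) = -u*v + 2*u - 3*v; d F_1 = (2) du + (-3) dv
  For the y component: f_2(F) = -u*v; d F_2 = (-2*v) du + (-2*u + 2*v) dv
  For the z component: f_3(F) = -6*u*v - 2*u + 3*v^2 + 3*v + 3; d F_3 = (v) du + (u) dv
Combining and collecting du, dv coefficients:
  coeff of du: -4*u*v^2 - 4*u*v + 4*u + 3*v^3 + 3*v^2 - 3*v
  coeff of dv: -4*u^2*v - 2*u^2 + u*v^2 + 6*u*v - 3*u + 9*v
F^* omega = (-4*u*v^2 - 4*u*v + 4*u + 3*v^3 + 3*v^2 - 3*v) du + (-4*u^2*v - 2*u^2 + u*v^2 + 6*u*v - 3*u + 9*v) dv.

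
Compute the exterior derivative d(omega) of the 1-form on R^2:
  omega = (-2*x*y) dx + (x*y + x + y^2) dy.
d(omega) = (2*x + y + 1) dx ∧ dy

For a 1-form omega = sum_i f_i dx_i, the exterior derivative is
  d(omega) = sum_{i < j} (∂f_j/∂x_i - ∂f_i/∂x_j) dx_i ∧ dx_j.
  coefficient of dx ∧ dy: ∂f_2/∂x - ∂f_1/∂y = ∂(x*y + x + y^2)/∂x - ∂(-2*x*y)/∂y = 2*x + y + 1
Assembling: d(omega) = (2*x + y + 1) dx ∧ dy.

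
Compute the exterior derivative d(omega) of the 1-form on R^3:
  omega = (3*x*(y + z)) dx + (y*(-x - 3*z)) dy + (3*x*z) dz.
d(omega) = (-3*x - y) dx ∧ dy + (-3*x + 3*z) dx ∧ dz + (3*y) dy ∧ dz

For a 1-form omega = sum_i f_i dx_i, the exterior derivative is
  d(omega) = sum_{i < j} (∂f_j/∂x_i - ∂f_i/∂x_j) dx_i ∧ dx_j.
  coefficient of dx ∧ dy: ∂f_2/∂x - ∂f_1/∂y = ∂(y*(-x - 3*z))/∂x - ∂(3*x*(y + z))/∂y = -3*x - y
  coefficient of dx ∧ dz: ∂f_3/∂x - ∂f_1/∂z = ∂(3*x*z)/∂x - ∂(3*x*(y + z))/∂z = -3*x + 3*z
  coefficient of dy ∧ dz: ∂f_3/∂y - ∂f_2/∂z = ∂(3*x*z)/∂y - ∂(y*(-x - 3*z))/∂z = 3*y
Assembling: d(omega) = (-3*x - y) dx ∧ dy + (-3*x + 3*z) dx ∧ dz + (3*y) dy ∧ dz.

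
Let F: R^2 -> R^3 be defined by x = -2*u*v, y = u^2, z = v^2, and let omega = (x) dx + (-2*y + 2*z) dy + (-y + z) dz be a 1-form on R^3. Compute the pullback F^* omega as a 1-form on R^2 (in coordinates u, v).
F^* omega = (4*u*(-u^2 + 2*v^2)) du + (2*v*(u^2 + v^2)) dv

Using F^*(f dg) = (f ∘ F) d(g ∘ F), substitute each coordinate x_i by F_i(u, v) in f_i, and replace dx_i by d F_i = (∂F_i/∂u) du + (∂F_i/∂v) dv.
  For the x component: f_1(F) = -2*u*v; d F_1 = (-2*v) du + (-2*u) dv
  For the y component: f_2(F) = -2*u^2 + 2*v^2; d F_2 = (2*u) du + (0) dv
  For the z component: f_3(F) = -u^2 + v^2; d F_3 = (0) du + (2*v) dv
Combining and collecting du, dv coefficients:
  coeff of du: 4*u*(-u^2 + 2*v^2)
  coeff of dv: 2*v*(u^2 + v^2)
F^* omega = (4*u*(-u^2 + 2*v^2)) du + (2*v*(u^2 + v^2)) dv.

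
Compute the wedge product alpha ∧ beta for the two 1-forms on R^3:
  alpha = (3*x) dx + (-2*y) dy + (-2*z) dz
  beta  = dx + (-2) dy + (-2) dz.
alpha ∧ beta = (-6*x + 2*y) dx ∧ dy + (-6*x + 2*z) dx ∧ dz + (4*y - 4*z) dy ∧ dz

Distribute the wedge, using dx_i ∧ dx_j = -dx_j ∧ dx_i and dx_i ∧ dx_i = 0. For each pair (i, j) with i < j, the coefficient of dx_i ∧ dx_j in alpha ∧ beta is (alpha_i * beta_j - alpha_j * beta_i). Collecting: alpha ∧ beta = (-6*x + 2*y) dx ∧ dy + (-6*x + 2*z) dx ∧ dz + (4*y - 4*z) dy ∧ dz.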